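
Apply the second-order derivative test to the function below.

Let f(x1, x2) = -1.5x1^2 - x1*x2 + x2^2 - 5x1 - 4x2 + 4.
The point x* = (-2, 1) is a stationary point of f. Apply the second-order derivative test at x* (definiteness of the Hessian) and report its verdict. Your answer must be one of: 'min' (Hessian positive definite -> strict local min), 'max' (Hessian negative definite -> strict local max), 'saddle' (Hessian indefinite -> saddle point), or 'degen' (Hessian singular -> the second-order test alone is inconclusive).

Compute the Hessian H = grad^2 f:
  H = [[-3, -1], [-1, 2]]
Verify stationarity: grad f(x*) = H x* + g = (0, 0).
Eigenvalues of H: -3.1926, 2.1926.
Eigenvalues have mixed signs, so H is indefinite -> x* is a saddle point.

saddle


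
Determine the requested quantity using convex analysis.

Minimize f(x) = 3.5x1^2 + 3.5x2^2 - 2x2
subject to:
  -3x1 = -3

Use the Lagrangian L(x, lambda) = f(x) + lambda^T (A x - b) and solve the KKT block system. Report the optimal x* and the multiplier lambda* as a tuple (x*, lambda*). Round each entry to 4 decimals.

Form the Lagrangian:
  L(x, lambda) = (1/2) x^T Q x + c^T x + lambda^T (A x - b)
Stationarity (grad_x L = 0): Q x + c + A^T lambda = 0.
Primal feasibility: A x = b.

This gives the KKT block system:
  [ Q   A^T ] [ x     ]   [-c ]
  [ A    0  ] [ lambda ] = [ b ]

Solving the linear system:
  x*      = (1, 0.2857)
  lambda* = (2.3333)
  f(x*)   = 3.2143

x* = (1, 0.2857), lambda* = (2.3333)


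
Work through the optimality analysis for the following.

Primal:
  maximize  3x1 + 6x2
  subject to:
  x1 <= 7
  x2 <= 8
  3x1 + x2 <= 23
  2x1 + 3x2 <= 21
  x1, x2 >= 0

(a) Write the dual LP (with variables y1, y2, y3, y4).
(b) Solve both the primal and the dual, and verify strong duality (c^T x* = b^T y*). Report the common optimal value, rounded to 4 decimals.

The standard primal-dual pair for 'max c^T x s.t. A x <= b, x >= 0' is:
  Dual:  min b^T y  s.t.  A^T y >= c,  y >= 0.

So the dual LP is:
  minimize  7y1 + 8y2 + 23y3 + 21y4
  subject to:
    y1 + 3y3 + 2y4 >= 3
    y2 + y3 + 3y4 >= 6
    y1, y2, y3, y4 >= 0

Solving the primal: x* = (0, 7).
  primal value c^T x* = 42.
Solving the dual: y* = (0, 0, 0, 2).
  dual value b^T y* = 42.
Strong duality: c^T x* = b^T y*. Confirmed.

42


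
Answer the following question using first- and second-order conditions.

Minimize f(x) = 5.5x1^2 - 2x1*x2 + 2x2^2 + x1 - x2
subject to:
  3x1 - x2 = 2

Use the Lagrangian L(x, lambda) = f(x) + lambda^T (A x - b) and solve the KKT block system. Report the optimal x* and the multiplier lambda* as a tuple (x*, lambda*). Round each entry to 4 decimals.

Form the Lagrangian:
  L(x, lambda) = (1/2) x^T Q x + c^T x + lambda^T (A x - b)
Stationarity (grad_x L = 0): Q x + c + A^T lambda = 0.
Primal feasibility: A x = b.

This gives the KKT block system:
  [ Q   A^T ] [ x     ]   [-c ]
  [ A    0  ] [ lambda ] = [ b ]

Solving the linear system:
  x*      = (0.6286, -0.1143)
  lambda* = (-2.7143)
  f(x*)   = 3.0857

x* = (0.6286, -0.1143), lambda* = (-2.7143)


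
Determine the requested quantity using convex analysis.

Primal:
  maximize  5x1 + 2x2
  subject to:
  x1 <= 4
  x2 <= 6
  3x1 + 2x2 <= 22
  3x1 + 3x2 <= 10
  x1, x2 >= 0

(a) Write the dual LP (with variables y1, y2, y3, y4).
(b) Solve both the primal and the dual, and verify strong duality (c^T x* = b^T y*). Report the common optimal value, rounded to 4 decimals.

The standard primal-dual pair for 'max c^T x s.t. A x <= b, x >= 0' is:
  Dual:  min b^T y  s.t.  A^T y >= c,  y >= 0.

So the dual LP is:
  minimize  4y1 + 6y2 + 22y3 + 10y4
  subject to:
    y1 + 3y3 + 3y4 >= 5
    y2 + 2y3 + 3y4 >= 2
    y1, y2, y3, y4 >= 0

Solving the primal: x* = (3.3333, 0).
  primal value c^T x* = 16.6667.
Solving the dual: y* = (0, 0, 0, 1.6667).
  dual value b^T y* = 16.6667.
Strong duality: c^T x* = b^T y*. Confirmed.

16.6667


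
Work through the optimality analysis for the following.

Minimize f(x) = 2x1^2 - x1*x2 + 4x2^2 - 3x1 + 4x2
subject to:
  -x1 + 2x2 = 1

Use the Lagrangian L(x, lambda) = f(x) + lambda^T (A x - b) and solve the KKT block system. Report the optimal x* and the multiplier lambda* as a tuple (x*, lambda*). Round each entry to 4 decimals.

Form the Lagrangian:
  L(x, lambda) = (1/2) x^T Q x + c^T x + lambda^T (A x - b)
Stationarity (grad_x L = 0): Q x + c + A^T lambda = 0.
Primal feasibility: A x = b.

This gives the KKT block system:
  [ Q   A^T ] [ x     ]   [-c ]
  [ A    0  ] [ lambda ] = [ b ]

Solving the linear system:
  x*      = (-0.1, 0.45)
  lambda* = (-3.85)
  f(x*)   = 2.975

x* = (-0.1, 0.45), lambda* = (-3.85)


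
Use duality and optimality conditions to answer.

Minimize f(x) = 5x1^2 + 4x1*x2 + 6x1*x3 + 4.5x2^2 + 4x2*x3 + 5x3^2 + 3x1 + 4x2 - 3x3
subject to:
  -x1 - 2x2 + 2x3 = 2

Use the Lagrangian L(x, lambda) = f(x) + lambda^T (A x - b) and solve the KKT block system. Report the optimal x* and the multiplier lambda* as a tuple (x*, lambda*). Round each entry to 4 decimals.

Form the Lagrangian:
  L(x, lambda) = (1/2) x^T Q x + c^T x + lambda^T (A x - b)
Stationarity (grad_x L = 0): Q x + c + A^T lambda = 0.
Primal feasibility: A x = b.

This gives the KKT block system:
  [ Q   A^T ] [ x     ]   [-c ]
  [ A    0  ] [ lambda ] = [ b ]

Solving the linear system:
  x*      = (-0.3919, -0.3088, 0.4952)
  lambda* = (0.8171)
  f(x*)   = -2.7654

x* = (-0.3919, -0.3088, 0.4952), lambda* = (0.8171)


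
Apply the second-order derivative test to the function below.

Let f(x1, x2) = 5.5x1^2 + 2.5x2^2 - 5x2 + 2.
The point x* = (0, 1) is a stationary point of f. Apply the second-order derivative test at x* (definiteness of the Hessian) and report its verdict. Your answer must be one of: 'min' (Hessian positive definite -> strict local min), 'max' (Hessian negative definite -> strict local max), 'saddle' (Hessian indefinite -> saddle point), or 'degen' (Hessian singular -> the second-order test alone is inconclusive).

Compute the Hessian H = grad^2 f:
  H = [[11, 0], [0, 5]]
Verify stationarity: grad f(x*) = H x* + g = (0, 0).
Eigenvalues of H: 5, 11.
Both eigenvalues > 0, so H is positive definite -> x* is a strict local min.

min


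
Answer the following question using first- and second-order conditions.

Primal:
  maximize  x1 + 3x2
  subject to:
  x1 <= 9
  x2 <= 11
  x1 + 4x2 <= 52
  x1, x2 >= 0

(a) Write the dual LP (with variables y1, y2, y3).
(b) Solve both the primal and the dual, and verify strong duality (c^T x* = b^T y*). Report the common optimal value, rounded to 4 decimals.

The standard primal-dual pair for 'max c^T x s.t. A x <= b, x >= 0' is:
  Dual:  min b^T y  s.t.  A^T y >= c,  y >= 0.

So the dual LP is:
  minimize  9y1 + 11y2 + 52y3
  subject to:
    y1 + y3 >= 1
    y2 + 4y3 >= 3
    y1, y2, y3 >= 0

Solving the primal: x* = (9, 10.75).
  primal value c^T x* = 41.25.
Solving the dual: y* = (0.25, 0, 0.75).
  dual value b^T y* = 41.25.
Strong duality: c^T x* = b^T y*. Confirmed.

41.25


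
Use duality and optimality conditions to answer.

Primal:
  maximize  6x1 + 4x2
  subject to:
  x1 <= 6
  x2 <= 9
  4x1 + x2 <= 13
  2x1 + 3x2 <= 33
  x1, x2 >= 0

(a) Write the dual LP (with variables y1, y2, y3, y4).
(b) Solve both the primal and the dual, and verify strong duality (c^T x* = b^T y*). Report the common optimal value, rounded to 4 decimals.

The standard primal-dual pair for 'max c^T x s.t. A x <= b, x >= 0' is:
  Dual:  min b^T y  s.t.  A^T y >= c,  y >= 0.

So the dual LP is:
  minimize  6y1 + 9y2 + 13y3 + 33y4
  subject to:
    y1 + 4y3 + 2y4 >= 6
    y2 + y3 + 3y4 >= 4
    y1, y2, y3, y4 >= 0

Solving the primal: x* = (1, 9).
  primal value c^T x* = 42.
Solving the dual: y* = (0, 2.5, 1.5, 0).
  dual value b^T y* = 42.
Strong duality: c^T x* = b^T y*. Confirmed.

42


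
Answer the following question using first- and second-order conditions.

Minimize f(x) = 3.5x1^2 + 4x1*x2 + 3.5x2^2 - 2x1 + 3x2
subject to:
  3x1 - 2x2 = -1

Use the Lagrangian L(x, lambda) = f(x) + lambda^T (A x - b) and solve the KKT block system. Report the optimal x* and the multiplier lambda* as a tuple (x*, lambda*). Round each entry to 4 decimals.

Form the Lagrangian:
  L(x, lambda) = (1/2) x^T Q x + c^T x + lambda^T (A x - b)
Stationarity (grad_x L = 0): Q x + c + A^T lambda = 0.
Primal feasibility: A x = b.

This gives the KKT block system:
  [ Q   A^T ] [ x     ]   [-c ]
  [ A    0  ] [ lambda ] = [ b ]

Solving the linear system:
  x*      = (-0.2806, 0.0791)
  lambda* = (1.2158)
  f(x*)   = 1.0072

x* = (-0.2806, 0.0791), lambda* = (1.2158)


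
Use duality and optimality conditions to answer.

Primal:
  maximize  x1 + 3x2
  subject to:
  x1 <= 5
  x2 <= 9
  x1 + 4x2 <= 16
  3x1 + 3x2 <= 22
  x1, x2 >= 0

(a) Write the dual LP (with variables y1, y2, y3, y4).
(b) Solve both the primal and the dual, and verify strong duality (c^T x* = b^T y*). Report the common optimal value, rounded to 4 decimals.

The standard primal-dual pair for 'max c^T x s.t. A x <= b, x >= 0' is:
  Dual:  min b^T y  s.t.  A^T y >= c,  y >= 0.

So the dual LP is:
  minimize  5y1 + 9y2 + 16y3 + 22y4
  subject to:
    y1 + y3 + 3y4 >= 1
    y2 + 4y3 + 3y4 >= 3
    y1, y2, y3, y4 >= 0

Solving the primal: x* = (4.4444, 2.8889).
  primal value c^T x* = 13.1111.
Solving the dual: y* = (0, 0, 0.6667, 0.1111).
  dual value b^T y* = 13.1111.
Strong duality: c^T x* = b^T y*. Confirmed.

13.1111


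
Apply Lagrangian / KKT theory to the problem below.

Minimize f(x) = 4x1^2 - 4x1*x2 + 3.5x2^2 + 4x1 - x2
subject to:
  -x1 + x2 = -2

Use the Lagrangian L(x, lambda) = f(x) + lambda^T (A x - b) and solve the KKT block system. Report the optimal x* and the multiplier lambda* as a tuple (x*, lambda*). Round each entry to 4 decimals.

Form the Lagrangian:
  L(x, lambda) = (1/2) x^T Q x + c^T x + lambda^T (A x - b)
Stationarity (grad_x L = 0): Q x + c + A^T lambda = 0.
Primal feasibility: A x = b.

This gives the KKT block system:
  [ Q   A^T ] [ x     ]   [-c ]
  [ A    0  ] [ lambda ] = [ b ]

Solving the linear system:
  x*      = (0.4286, -1.5714)
  lambda* = (13.7143)
  f(x*)   = 15.3571

x* = (0.4286, -1.5714), lambda* = (13.7143)


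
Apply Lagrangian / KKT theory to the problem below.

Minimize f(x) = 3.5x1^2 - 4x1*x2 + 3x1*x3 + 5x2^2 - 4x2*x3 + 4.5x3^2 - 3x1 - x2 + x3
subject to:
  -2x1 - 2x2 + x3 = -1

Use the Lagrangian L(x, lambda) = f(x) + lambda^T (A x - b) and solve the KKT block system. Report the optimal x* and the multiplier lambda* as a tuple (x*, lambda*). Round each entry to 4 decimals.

Form the Lagrangian:
  L(x, lambda) = (1/2) x^T Q x + c^T x + lambda^T (A x - b)
Stationarity (grad_x L = 0): Q x + c + A^T lambda = 0.
Primal feasibility: A x = b.

This gives the KKT block system:
  [ Q   A^T ] [ x     ]   [-c ]
  [ A    0  ] [ lambda ] = [ b ]

Solving the linear system:
  x*      = (0.36, 0.0733, -0.1333)
  lambda* = (-0.5867)
  f(x*)   = -0.9367

x* = (0.36, 0.0733, -0.1333), lambda* = (-0.5867)


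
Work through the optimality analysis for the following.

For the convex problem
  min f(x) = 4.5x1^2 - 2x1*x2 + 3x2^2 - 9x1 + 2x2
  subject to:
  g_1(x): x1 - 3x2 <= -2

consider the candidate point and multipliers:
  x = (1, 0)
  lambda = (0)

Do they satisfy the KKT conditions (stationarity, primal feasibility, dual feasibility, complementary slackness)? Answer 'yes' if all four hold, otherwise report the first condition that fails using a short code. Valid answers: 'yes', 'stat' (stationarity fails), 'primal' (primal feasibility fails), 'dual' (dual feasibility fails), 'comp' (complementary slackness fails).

Gradient of f: grad f(x) = Q x + c = (0, 0)
Constraint values g_i(x) = a_i^T x - b_i:
  g_1((1, 0)) = 3
Stationarity residual: grad f(x) + sum_i lambda_i a_i = (0, 0)
  -> stationarity OK
Primal feasibility (all g_i <= 0): FAILS
Dual feasibility (all lambda_i >= 0): OK
Complementary slackness (lambda_i * g_i(x) = 0 for all i): OK

Verdict: the first failing condition is primal_feasibility -> primal.

primal


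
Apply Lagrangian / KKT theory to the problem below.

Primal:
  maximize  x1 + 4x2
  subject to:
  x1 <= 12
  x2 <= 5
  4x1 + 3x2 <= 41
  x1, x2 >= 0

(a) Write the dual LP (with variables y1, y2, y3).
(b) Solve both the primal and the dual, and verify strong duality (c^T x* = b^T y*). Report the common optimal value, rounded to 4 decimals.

The standard primal-dual pair for 'max c^T x s.t. A x <= b, x >= 0' is:
  Dual:  min b^T y  s.t.  A^T y >= c,  y >= 0.

So the dual LP is:
  minimize  12y1 + 5y2 + 41y3
  subject to:
    y1 + 4y3 >= 1
    y2 + 3y3 >= 4
    y1, y2, y3 >= 0

Solving the primal: x* = (6.5, 5).
  primal value c^T x* = 26.5.
Solving the dual: y* = (0, 3.25, 0.25).
  dual value b^T y* = 26.5.
Strong duality: c^T x* = b^T y*. Confirmed.

26.5


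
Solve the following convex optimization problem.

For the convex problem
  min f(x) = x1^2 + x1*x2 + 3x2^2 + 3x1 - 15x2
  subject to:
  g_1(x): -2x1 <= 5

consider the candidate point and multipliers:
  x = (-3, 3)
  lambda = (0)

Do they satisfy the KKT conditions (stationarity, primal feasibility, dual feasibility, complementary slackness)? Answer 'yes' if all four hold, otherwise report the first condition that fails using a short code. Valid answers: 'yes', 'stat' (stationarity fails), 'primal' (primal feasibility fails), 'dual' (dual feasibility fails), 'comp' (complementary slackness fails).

Gradient of f: grad f(x) = Q x + c = (0, 0)
Constraint values g_i(x) = a_i^T x - b_i:
  g_1((-3, 3)) = 1
Stationarity residual: grad f(x) + sum_i lambda_i a_i = (0, 0)
  -> stationarity OK
Primal feasibility (all g_i <= 0): FAILS
Dual feasibility (all lambda_i >= 0): OK
Complementary slackness (lambda_i * g_i(x) = 0 for all i): OK

Verdict: the first failing condition is primal_feasibility -> primal.

primal


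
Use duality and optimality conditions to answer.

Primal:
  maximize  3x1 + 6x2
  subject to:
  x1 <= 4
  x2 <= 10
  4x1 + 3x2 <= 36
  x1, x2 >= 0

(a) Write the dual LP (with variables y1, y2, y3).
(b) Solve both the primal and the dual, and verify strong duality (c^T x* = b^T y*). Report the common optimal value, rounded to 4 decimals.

The standard primal-dual pair for 'max c^T x s.t. A x <= b, x >= 0' is:
  Dual:  min b^T y  s.t.  A^T y >= c,  y >= 0.

So the dual LP is:
  minimize  4y1 + 10y2 + 36y3
  subject to:
    y1 + 4y3 >= 3
    y2 + 3y3 >= 6
    y1, y2, y3 >= 0

Solving the primal: x* = (1.5, 10).
  primal value c^T x* = 64.5.
Solving the dual: y* = (0, 3.75, 0.75).
  dual value b^T y* = 64.5.
Strong duality: c^T x* = b^T y*. Confirmed.

64.5


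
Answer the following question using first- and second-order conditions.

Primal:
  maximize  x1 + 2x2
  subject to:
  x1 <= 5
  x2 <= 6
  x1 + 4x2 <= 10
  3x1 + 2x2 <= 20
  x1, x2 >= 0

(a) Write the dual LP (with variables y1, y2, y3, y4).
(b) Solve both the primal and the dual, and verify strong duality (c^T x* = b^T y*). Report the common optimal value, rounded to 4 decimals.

The standard primal-dual pair for 'max c^T x s.t. A x <= b, x >= 0' is:
  Dual:  min b^T y  s.t.  A^T y >= c,  y >= 0.

So the dual LP is:
  minimize  5y1 + 6y2 + 10y3 + 20y4
  subject to:
    y1 + y3 + 3y4 >= 1
    y2 + 4y3 + 2y4 >= 2
    y1, y2, y3, y4 >= 0

Solving the primal: x* = (5, 1.25).
  primal value c^T x* = 7.5.
Solving the dual: y* = (0.5, 0, 0.5, 0).
  dual value b^T y* = 7.5.
Strong duality: c^T x* = b^T y*. Confirmed.

7.5


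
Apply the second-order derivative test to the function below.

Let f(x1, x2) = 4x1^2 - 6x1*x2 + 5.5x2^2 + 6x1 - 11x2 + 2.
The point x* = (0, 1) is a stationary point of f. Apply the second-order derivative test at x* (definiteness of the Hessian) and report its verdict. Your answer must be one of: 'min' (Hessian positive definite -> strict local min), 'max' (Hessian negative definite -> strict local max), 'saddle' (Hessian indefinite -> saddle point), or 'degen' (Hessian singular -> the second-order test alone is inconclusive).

Compute the Hessian H = grad^2 f:
  H = [[8, -6], [-6, 11]]
Verify stationarity: grad f(x*) = H x* + g = (0, 0).
Eigenvalues of H: 3.3153, 15.6847.
Both eigenvalues > 0, so H is positive definite -> x* is a strict local min.

min


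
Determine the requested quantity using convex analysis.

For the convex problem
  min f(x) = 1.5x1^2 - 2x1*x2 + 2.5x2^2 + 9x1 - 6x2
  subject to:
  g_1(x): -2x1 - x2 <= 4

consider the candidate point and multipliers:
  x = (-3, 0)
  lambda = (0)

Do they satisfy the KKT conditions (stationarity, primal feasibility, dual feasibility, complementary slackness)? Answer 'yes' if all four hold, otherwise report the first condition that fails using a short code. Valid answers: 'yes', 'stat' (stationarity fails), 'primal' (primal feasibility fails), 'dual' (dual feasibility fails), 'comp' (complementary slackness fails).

Gradient of f: grad f(x) = Q x + c = (0, 0)
Constraint values g_i(x) = a_i^T x - b_i:
  g_1((-3, 0)) = 2
Stationarity residual: grad f(x) + sum_i lambda_i a_i = (0, 0)
  -> stationarity OK
Primal feasibility (all g_i <= 0): FAILS
Dual feasibility (all lambda_i >= 0): OK
Complementary slackness (lambda_i * g_i(x) = 0 for all i): OK

Verdict: the first failing condition is primal_feasibility -> primal.

primal


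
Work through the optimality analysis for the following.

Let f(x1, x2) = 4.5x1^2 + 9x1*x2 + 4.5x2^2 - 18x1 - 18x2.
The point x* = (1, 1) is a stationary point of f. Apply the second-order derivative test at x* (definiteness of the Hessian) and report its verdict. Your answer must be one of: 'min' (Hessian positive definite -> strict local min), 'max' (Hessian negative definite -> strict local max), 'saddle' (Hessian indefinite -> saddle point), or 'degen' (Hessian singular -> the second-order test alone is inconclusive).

Compute the Hessian H = grad^2 f:
  H = [[9, 9], [9, 9]]
Verify stationarity: grad f(x*) = H x* + g = (0, 0).
Eigenvalues of H: 0, 18.
H has a zero eigenvalue (singular; positive semidefinite but not definite), so H is neither positive definite, negative definite, nor indefinite. The second-order test alone is inconclusive -> degen.
(Indeed, f is constant along the null direction of H through x*, so x* is not a strict local extremum.)

degen


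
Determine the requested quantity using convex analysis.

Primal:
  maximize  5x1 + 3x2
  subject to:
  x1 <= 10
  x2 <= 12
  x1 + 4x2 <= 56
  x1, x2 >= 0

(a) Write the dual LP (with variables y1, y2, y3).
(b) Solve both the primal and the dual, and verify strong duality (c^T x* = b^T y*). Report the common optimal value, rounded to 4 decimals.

The standard primal-dual pair for 'max c^T x s.t. A x <= b, x >= 0' is:
  Dual:  min b^T y  s.t.  A^T y >= c,  y >= 0.

So the dual LP is:
  minimize  10y1 + 12y2 + 56y3
  subject to:
    y1 + y3 >= 5
    y2 + 4y3 >= 3
    y1, y2, y3 >= 0

Solving the primal: x* = (10, 11.5).
  primal value c^T x* = 84.5.
Solving the dual: y* = (4.25, 0, 0.75).
  dual value b^T y* = 84.5.
Strong duality: c^T x* = b^T y*. Confirmed.

84.5


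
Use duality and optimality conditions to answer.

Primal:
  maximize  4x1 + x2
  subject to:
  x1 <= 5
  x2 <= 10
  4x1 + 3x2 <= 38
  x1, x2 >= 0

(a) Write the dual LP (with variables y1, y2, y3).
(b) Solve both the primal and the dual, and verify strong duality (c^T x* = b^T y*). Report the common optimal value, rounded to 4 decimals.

The standard primal-dual pair for 'max c^T x s.t. A x <= b, x >= 0' is:
  Dual:  min b^T y  s.t.  A^T y >= c,  y >= 0.

So the dual LP is:
  minimize  5y1 + 10y2 + 38y3
  subject to:
    y1 + 4y3 >= 4
    y2 + 3y3 >= 1
    y1, y2, y3 >= 0

Solving the primal: x* = (5, 6).
  primal value c^T x* = 26.
Solving the dual: y* = (2.6667, 0, 0.3333).
  dual value b^T y* = 26.
Strong duality: c^T x* = b^T y*. Confirmed.

26


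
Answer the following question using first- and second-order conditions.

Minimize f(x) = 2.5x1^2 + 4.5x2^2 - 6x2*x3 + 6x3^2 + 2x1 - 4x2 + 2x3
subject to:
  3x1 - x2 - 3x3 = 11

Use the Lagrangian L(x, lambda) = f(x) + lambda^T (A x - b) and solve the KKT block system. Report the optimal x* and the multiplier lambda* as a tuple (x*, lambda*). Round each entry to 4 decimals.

Form the Lagrangian:
  L(x, lambda) = (1/2) x^T Q x + c^T x + lambda^T (A x - b)
Stationarity (grad_x L = 0): Q x + c + A^T lambda = 0.
Primal feasibility: A x = b.

This gives the KKT block system:
  [ Q   A^T ] [ x     ]   [-c ]
  [ A    0  ] [ lambda ] = [ b ]

Solving the linear system:
  x*      = (1.7633, -1.0023, -1.5692)
  lambda* = (-3.6056)
  f(x*)   = 22.0294

x* = (1.7633, -1.0023, -1.5692), lambda* = (-3.6056)


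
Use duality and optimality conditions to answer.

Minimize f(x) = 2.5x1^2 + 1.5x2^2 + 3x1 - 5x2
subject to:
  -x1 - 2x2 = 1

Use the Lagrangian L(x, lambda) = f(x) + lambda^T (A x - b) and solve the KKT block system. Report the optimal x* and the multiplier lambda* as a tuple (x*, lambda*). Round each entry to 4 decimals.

Form the Lagrangian:
  L(x, lambda) = (1/2) x^T Q x + c^T x + lambda^T (A x - b)
Stationarity (grad_x L = 0): Q x + c + A^T lambda = 0.
Primal feasibility: A x = b.

This gives the KKT block system:
  [ Q   A^T ] [ x     ]   [-c ]
  [ A    0  ] [ lambda ] = [ b ]

Solving the linear system:
  x*      = (-1.087, 0.0435)
  lambda* = (-2.4348)
  f(x*)   = -0.5217

x* = (-1.087, 0.0435), lambda* = (-2.4348)


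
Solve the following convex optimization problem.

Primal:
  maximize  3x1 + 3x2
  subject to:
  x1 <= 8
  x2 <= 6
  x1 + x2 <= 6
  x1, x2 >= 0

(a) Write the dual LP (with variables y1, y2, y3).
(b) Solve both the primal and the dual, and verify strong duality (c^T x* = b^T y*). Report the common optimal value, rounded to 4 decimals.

The standard primal-dual pair for 'max c^T x s.t. A x <= b, x >= 0' is:
  Dual:  min b^T y  s.t.  A^T y >= c,  y >= 0.

So the dual LP is:
  minimize  8y1 + 6y2 + 6y3
  subject to:
    y1 + y3 >= 3
    y2 + y3 >= 3
    y1, y2, y3 >= 0

Solving the primal: x* = (6, 0).
  primal value c^T x* = 18.
Solving the dual: y* = (0, 0, 3).
  dual value b^T y* = 18.
Strong duality: c^T x* = b^T y*. Confirmed.

18


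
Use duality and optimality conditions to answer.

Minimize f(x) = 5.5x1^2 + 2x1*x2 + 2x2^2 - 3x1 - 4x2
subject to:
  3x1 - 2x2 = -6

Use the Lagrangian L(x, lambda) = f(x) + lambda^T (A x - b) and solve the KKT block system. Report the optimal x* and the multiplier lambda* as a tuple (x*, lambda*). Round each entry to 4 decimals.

Form the Lagrangian:
  L(x, lambda) = (1/2) x^T Q x + c^T x + lambda^T (A x - b)
Stationarity (grad_x L = 0): Q x + c + A^T lambda = 0.
Primal feasibility: A x = b.

This gives the KKT block system:
  [ Q   A^T ] [ x     ]   [-c ]
  [ A    0  ] [ lambda ] = [ b ]

Solving the linear system:
  x*      = (-0.5769, 2.1346)
  lambda* = (1.6923)
  f(x*)   = 1.6731

x* = (-0.5769, 2.1346), lambda* = (1.6923)


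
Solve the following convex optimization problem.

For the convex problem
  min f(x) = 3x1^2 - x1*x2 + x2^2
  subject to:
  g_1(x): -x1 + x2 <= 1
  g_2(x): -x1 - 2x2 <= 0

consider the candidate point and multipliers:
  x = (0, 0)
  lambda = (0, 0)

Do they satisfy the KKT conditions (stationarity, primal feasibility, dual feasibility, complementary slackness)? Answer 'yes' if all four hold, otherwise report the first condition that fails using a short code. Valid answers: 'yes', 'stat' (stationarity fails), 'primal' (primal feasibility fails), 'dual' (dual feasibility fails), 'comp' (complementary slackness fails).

Gradient of f: grad f(x) = Q x + c = (0, 0)
Constraint values g_i(x) = a_i^T x - b_i:
  g_1((0, 0)) = -1
  g_2((0, 0)) = 0
Stationarity residual: grad f(x) + sum_i lambda_i a_i = (0, 0)
  -> stationarity OK
Primal feasibility (all g_i <= 0): OK
Dual feasibility (all lambda_i >= 0): OK
Complementary slackness (lambda_i * g_i(x) = 0 for all i): OK

Verdict: yes, KKT holds.

yes


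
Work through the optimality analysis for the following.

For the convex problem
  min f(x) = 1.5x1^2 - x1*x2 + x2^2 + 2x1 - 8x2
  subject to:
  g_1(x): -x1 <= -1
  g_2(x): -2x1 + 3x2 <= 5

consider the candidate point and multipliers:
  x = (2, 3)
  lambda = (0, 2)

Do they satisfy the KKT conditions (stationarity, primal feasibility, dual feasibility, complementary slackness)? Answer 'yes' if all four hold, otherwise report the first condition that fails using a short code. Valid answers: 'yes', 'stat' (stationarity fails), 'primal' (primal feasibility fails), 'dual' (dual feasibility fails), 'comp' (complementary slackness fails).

Gradient of f: grad f(x) = Q x + c = (5, -4)
Constraint values g_i(x) = a_i^T x - b_i:
  g_1((2, 3)) = -1
  g_2((2, 3)) = 0
Stationarity residual: grad f(x) + sum_i lambda_i a_i = (1, 2)
  -> stationarity FAILS
Primal feasibility (all g_i <= 0): OK
Dual feasibility (all lambda_i >= 0): OK
Complementary slackness (lambda_i * g_i(x) = 0 for all i): OK

Verdict: the first failing condition is stationarity -> stat.

stat


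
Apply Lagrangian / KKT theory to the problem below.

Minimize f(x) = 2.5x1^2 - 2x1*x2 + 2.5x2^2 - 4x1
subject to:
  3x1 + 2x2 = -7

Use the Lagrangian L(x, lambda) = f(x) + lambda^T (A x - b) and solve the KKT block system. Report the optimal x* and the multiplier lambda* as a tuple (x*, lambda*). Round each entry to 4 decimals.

Form the Lagrangian:
  L(x, lambda) = (1/2) x^T Q x + c^T x + lambda^T (A x - b)
Stationarity (grad_x L = 0): Q x + c + A^T lambda = 0.
Primal feasibility: A x = b.

This gives the KKT block system:
  [ Q   A^T ] [ x     ]   [-c ]
  [ A    0  ] [ lambda ] = [ b ]

Solving the linear system:
  x*      = (-1.3146, -1.5281)
  lambda* = (2.5056)
  f(x*)   = 11.3989

x* = (-1.3146, -1.5281), lambda* = (2.5056)


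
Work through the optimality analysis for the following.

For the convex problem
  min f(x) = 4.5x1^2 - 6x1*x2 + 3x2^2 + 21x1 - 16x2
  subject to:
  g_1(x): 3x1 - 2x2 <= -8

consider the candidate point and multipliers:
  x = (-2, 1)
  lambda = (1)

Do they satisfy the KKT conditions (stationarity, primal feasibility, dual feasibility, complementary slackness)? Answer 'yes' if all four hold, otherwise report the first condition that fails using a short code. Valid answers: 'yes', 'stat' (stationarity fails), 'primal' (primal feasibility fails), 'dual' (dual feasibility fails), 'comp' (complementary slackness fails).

Gradient of f: grad f(x) = Q x + c = (-3, 2)
Constraint values g_i(x) = a_i^T x - b_i:
  g_1((-2, 1)) = 0
Stationarity residual: grad f(x) + sum_i lambda_i a_i = (0, 0)
  -> stationarity OK
Primal feasibility (all g_i <= 0): OK
Dual feasibility (all lambda_i >= 0): OK
Complementary slackness (lambda_i * g_i(x) = 0 for all i): OK

Verdict: yes, KKT holds.

yes


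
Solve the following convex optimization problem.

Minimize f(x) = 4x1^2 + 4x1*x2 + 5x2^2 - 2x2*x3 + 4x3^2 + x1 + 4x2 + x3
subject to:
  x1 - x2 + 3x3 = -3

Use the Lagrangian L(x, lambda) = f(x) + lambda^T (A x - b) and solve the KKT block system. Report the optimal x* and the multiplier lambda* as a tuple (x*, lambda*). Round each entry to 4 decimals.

Form the Lagrangian:
  L(x, lambda) = (1/2) x^T Q x + c^T x + lambda^T (A x - b)
Stationarity (grad_x L = 0): Q x + c + A^T lambda = 0.
Primal feasibility: A x = b.

This gives the KKT block system:
  [ Q   A^T ] [ x     ]   [-c ]
  [ A    0  ] [ lambda ] = [ b ]

Solving the linear system:
  x*      = (-0.2547, -0.283, -1.0094)
  lambda* = (2.1698)
  f(x*)   = 2.0566

x* = (-0.2547, -0.283, -1.0094), lambda* = (2.1698)


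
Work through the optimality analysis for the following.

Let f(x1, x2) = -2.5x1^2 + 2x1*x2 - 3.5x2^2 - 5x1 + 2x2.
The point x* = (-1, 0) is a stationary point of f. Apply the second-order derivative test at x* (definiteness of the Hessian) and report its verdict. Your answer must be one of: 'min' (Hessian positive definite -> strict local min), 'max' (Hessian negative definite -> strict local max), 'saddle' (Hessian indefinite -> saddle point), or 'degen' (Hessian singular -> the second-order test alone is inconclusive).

Compute the Hessian H = grad^2 f:
  H = [[-5, 2], [2, -7]]
Verify stationarity: grad f(x*) = H x* + g = (0, 0).
Eigenvalues of H: -8.2361, -3.7639.
Both eigenvalues < 0, so H is negative definite -> x* is a strict local max.

max


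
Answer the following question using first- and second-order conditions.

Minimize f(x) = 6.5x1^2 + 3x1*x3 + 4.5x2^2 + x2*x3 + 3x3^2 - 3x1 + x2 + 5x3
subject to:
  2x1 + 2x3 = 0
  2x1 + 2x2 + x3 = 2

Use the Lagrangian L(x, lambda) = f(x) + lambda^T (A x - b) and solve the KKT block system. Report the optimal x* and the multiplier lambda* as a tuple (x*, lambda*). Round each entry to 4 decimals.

Form the Lagrangian:
  L(x, lambda) = (1/2) x^T Q x + c^T x + lambda^T (A x - b)
Stationarity (grad_x L = 0): Q x + c + A^T lambda = 0.
Primal feasibility: A x = b.

This gives the KKT block system:
  [ Q   A^T ] [ x     ]   [-c ]
  [ A    0  ] [ lambda ] = [ b ]

Solving the linear system:
  x*      = (0.8615, 0.5692, -0.8615)
  lambda* = (-0.1769, -2.6308)
  f(x*)   = -0.5308

x* = (0.8615, 0.5692, -0.8615), lambda* = (-0.1769, -2.6308)


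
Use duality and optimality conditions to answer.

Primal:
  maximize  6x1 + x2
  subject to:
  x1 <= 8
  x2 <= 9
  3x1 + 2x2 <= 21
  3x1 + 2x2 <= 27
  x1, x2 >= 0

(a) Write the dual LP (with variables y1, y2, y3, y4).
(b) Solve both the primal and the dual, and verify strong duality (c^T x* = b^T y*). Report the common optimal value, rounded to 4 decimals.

The standard primal-dual pair for 'max c^T x s.t. A x <= b, x >= 0' is:
  Dual:  min b^T y  s.t.  A^T y >= c,  y >= 0.

So the dual LP is:
  minimize  8y1 + 9y2 + 21y3 + 27y4
  subject to:
    y1 + 3y3 + 3y4 >= 6
    y2 + 2y3 + 2y4 >= 1
    y1, y2, y3, y4 >= 0

Solving the primal: x* = (7, 0).
  primal value c^T x* = 42.
Solving the dual: y* = (0, 0, 2, 0).
  dual value b^T y* = 42.
Strong duality: c^T x* = b^T y*. Confirmed.

42


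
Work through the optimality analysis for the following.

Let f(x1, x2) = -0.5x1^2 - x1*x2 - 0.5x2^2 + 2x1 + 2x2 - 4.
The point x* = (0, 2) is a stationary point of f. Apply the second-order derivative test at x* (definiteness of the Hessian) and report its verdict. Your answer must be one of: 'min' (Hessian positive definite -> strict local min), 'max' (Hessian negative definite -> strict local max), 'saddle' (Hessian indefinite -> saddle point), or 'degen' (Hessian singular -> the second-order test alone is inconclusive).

Compute the Hessian H = grad^2 f:
  H = [[-1, -1], [-1, -1]]
Verify stationarity: grad f(x*) = H x* + g = (0, 0).
Eigenvalues of H: -2, 0.
H has a zero eigenvalue (singular; negative semidefinite but not definite), so H is neither positive definite, negative definite, nor indefinite. The second-order test alone is inconclusive -> degen.
(Indeed, f is constant along the null direction of H through x*, so x* is not a strict local extremum.)

degen


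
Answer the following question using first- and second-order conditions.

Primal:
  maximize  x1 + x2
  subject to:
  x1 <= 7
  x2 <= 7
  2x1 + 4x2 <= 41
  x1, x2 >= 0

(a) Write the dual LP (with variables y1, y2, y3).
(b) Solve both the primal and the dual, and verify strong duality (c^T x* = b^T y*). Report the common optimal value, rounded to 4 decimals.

The standard primal-dual pair for 'max c^T x s.t. A x <= b, x >= 0' is:
  Dual:  min b^T y  s.t.  A^T y >= c,  y >= 0.

So the dual LP is:
  minimize  7y1 + 7y2 + 41y3
  subject to:
    y1 + 2y3 >= 1
    y2 + 4y3 >= 1
    y1, y2, y3 >= 0

Solving the primal: x* = (7, 6.75).
  primal value c^T x* = 13.75.
Solving the dual: y* = (0.5, 0, 0.25).
  dual value b^T y* = 13.75.
Strong duality: c^T x* = b^T y*. Confirmed.

13.75


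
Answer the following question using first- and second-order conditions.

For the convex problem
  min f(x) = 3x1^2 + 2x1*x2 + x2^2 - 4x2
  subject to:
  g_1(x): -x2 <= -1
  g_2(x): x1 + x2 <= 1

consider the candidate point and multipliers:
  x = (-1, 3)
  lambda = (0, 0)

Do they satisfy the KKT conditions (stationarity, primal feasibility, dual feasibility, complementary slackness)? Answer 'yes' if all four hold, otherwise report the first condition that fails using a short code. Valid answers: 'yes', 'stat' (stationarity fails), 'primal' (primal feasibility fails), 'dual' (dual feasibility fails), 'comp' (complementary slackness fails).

Gradient of f: grad f(x) = Q x + c = (0, 0)
Constraint values g_i(x) = a_i^T x - b_i:
  g_1((-1, 3)) = -2
  g_2((-1, 3)) = 1
Stationarity residual: grad f(x) + sum_i lambda_i a_i = (0, 0)
  -> stationarity OK
Primal feasibility (all g_i <= 0): FAILS
Dual feasibility (all lambda_i >= 0): OK
Complementary slackness (lambda_i * g_i(x) = 0 for all i): OK

Verdict: the first failing condition is primal_feasibility -> primal.

primal


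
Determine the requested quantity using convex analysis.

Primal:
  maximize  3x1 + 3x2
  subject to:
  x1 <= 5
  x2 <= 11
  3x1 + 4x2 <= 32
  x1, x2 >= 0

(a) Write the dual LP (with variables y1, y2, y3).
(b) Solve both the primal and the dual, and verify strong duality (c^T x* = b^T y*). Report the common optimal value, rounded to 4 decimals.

The standard primal-dual pair for 'max c^T x s.t. A x <= b, x >= 0' is:
  Dual:  min b^T y  s.t.  A^T y >= c,  y >= 0.

So the dual LP is:
  minimize  5y1 + 11y2 + 32y3
  subject to:
    y1 + 3y3 >= 3
    y2 + 4y3 >= 3
    y1, y2, y3 >= 0

Solving the primal: x* = (5, 4.25).
  primal value c^T x* = 27.75.
Solving the dual: y* = (0.75, 0, 0.75).
  dual value b^T y* = 27.75.
Strong duality: c^T x* = b^T y*. Confirmed.

27.75


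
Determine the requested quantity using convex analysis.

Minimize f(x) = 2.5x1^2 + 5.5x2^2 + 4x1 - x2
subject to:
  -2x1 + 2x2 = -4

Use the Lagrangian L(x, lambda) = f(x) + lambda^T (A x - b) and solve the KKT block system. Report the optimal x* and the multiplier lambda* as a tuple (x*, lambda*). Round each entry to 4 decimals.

Form the Lagrangian:
  L(x, lambda) = (1/2) x^T Q x + c^T x + lambda^T (A x - b)
Stationarity (grad_x L = 0): Q x + c + A^T lambda = 0.
Primal feasibility: A x = b.

This gives the KKT block system:
  [ Q   A^T ] [ x     ]   [-c ]
  [ A    0  ] [ lambda ] = [ b ]

Solving the linear system:
  x*      = (1.1875, -0.8125)
  lambda* = (4.9688)
  f(x*)   = 12.7188

x* = (1.1875, -0.8125), lambda* = (4.9688)


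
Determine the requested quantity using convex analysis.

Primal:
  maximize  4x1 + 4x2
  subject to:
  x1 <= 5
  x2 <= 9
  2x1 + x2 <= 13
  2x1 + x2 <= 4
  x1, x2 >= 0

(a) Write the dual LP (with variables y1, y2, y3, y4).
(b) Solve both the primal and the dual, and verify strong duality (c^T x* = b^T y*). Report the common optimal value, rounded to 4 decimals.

The standard primal-dual pair for 'max c^T x s.t. A x <= b, x >= 0' is:
  Dual:  min b^T y  s.t.  A^T y >= c,  y >= 0.

So the dual LP is:
  minimize  5y1 + 9y2 + 13y3 + 4y4
  subject to:
    y1 + 2y3 + 2y4 >= 4
    y2 + y3 + y4 >= 4
    y1, y2, y3, y4 >= 0

Solving the primal: x* = (0, 4).
  primal value c^T x* = 16.
Solving the dual: y* = (0, 0, 0, 4).
  dual value b^T y* = 16.
Strong duality: c^T x* = b^T y*. Confirmed.

16


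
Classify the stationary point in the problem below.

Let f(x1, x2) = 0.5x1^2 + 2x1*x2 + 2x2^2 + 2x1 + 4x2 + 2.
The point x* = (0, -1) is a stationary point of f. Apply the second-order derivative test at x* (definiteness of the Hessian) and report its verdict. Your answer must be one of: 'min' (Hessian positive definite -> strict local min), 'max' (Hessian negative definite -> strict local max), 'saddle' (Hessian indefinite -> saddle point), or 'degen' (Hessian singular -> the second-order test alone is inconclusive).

Compute the Hessian H = grad^2 f:
  H = [[1, 2], [2, 4]]
Verify stationarity: grad f(x*) = H x* + g = (0, 0).
Eigenvalues of H: 0, 5.
H has a zero eigenvalue (singular; positive semidefinite but not definite), so H is neither positive definite, negative definite, nor indefinite. The second-order test alone is inconclusive -> degen.
(Indeed, f is constant along the null direction of H through x*, so x* is not a strict local extremum.)

degen


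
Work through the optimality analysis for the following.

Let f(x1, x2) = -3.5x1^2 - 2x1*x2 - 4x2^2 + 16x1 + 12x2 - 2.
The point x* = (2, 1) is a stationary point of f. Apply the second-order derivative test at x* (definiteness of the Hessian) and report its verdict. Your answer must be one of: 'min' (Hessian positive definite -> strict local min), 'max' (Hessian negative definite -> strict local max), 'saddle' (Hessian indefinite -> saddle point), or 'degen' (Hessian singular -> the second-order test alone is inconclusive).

Compute the Hessian H = grad^2 f:
  H = [[-7, -2], [-2, -8]]
Verify stationarity: grad f(x*) = H x* + g = (0, 0).
Eigenvalues of H: -9.5616, -5.4384.
Both eigenvalues < 0, so H is negative definite -> x* is a strict local max.

max


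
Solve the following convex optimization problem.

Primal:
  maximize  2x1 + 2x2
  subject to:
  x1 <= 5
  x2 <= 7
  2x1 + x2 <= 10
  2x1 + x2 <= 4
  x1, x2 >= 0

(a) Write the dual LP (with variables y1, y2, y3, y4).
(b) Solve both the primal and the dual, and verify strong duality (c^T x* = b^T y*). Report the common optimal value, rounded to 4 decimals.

The standard primal-dual pair for 'max c^T x s.t. A x <= b, x >= 0' is:
  Dual:  min b^T y  s.t.  A^T y >= c,  y >= 0.

So the dual LP is:
  minimize  5y1 + 7y2 + 10y3 + 4y4
  subject to:
    y1 + 2y3 + 2y4 >= 2
    y2 + y3 + y4 >= 2
    y1, y2, y3, y4 >= 0

Solving the primal: x* = (0, 4).
  primal value c^T x* = 8.
Solving the dual: y* = (0, 0, 0, 2).
  dual value b^T y* = 8.
Strong duality: c^T x* = b^T y*. Confirmed.

8


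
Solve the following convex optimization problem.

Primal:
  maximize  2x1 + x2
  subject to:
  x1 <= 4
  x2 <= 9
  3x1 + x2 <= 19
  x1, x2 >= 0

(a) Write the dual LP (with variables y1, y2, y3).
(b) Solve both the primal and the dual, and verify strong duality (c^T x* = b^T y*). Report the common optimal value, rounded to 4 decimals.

The standard primal-dual pair for 'max c^T x s.t. A x <= b, x >= 0' is:
  Dual:  min b^T y  s.t.  A^T y >= c,  y >= 0.

So the dual LP is:
  minimize  4y1 + 9y2 + 19y3
  subject to:
    y1 + 3y3 >= 2
    y2 + y3 >= 1
    y1, y2, y3 >= 0

Solving the primal: x* = (3.3333, 9).
  primal value c^T x* = 15.6667.
Solving the dual: y* = (0, 0.3333, 0.6667).
  dual value b^T y* = 15.6667.
Strong duality: c^T x* = b^T y*. Confirmed.

15.6667


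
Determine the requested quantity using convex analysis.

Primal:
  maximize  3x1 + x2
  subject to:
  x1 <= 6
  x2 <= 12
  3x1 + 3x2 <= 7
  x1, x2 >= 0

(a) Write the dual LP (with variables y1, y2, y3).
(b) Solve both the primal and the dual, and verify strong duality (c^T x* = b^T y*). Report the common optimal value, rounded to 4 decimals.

The standard primal-dual pair for 'max c^T x s.t. A x <= b, x >= 0' is:
  Dual:  min b^T y  s.t.  A^T y >= c,  y >= 0.

So the dual LP is:
  minimize  6y1 + 12y2 + 7y3
  subject to:
    y1 + 3y3 >= 3
    y2 + 3y3 >= 1
    y1, y2, y3 >= 0

Solving the primal: x* = (2.3333, 0).
  primal value c^T x* = 7.
Solving the dual: y* = (0, 0, 1).
  dual value b^T y* = 7.
Strong duality: c^T x* = b^T y*. Confirmed.

7


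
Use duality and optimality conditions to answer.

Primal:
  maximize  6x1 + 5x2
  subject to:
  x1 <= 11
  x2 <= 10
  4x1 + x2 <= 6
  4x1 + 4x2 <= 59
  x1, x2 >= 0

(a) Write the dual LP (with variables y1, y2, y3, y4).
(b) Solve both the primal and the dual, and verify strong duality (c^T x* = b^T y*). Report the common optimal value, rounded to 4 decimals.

The standard primal-dual pair for 'max c^T x s.t. A x <= b, x >= 0' is:
  Dual:  min b^T y  s.t.  A^T y >= c,  y >= 0.

So the dual LP is:
  minimize  11y1 + 10y2 + 6y3 + 59y4
  subject to:
    y1 + 4y3 + 4y4 >= 6
    y2 + y3 + 4y4 >= 5
    y1, y2, y3, y4 >= 0

Solving the primal: x* = (0, 6).
  primal value c^T x* = 30.
Solving the dual: y* = (0, 0, 5, 0).
  dual value b^T y* = 30.
Strong duality: c^T x* = b^T y*. Confirmed.

30


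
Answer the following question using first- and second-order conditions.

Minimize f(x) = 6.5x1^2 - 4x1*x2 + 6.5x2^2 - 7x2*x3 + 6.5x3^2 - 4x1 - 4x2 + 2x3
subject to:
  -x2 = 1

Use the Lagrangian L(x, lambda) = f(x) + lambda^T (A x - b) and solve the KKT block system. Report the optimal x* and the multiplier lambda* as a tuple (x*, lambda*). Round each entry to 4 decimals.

Form the Lagrangian:
  L(x, lambda) = (1/2) x^T Q x + c^T x + lambda^T (A x - b)
Stationarity (grad_x L = 0): Q x + c + A^T lambda = 0.
Primal feasibility: A x = b.

This gives the KKT block system:
  [ Q   A^T ] [ x     ]   [-c ]
  [ A    0  ] [ lambda ] = [ b ]

Solving the linear system:
  x*      = (0, -1, -0.6923)
  lambda* = (-12.1538)
  f(x*)   = 7.3846

x* = (0, -1, -0.6923), lambda* = (-12.1538)
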